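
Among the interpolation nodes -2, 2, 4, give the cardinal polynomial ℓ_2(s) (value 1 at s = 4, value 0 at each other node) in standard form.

ℓ_2(s) = (1/12)s^2 - 1/3

ℓ_2(s) = (s + 2)(s - 2) / [(6)·(2)]
       = (s^2 - 4) / (12)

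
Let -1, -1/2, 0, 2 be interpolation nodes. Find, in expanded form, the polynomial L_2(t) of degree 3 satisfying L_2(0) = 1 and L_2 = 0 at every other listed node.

L_2(t) = (t + 1)(t + 1/2)(t - 2) / [(1)·(1/2)·(-2)]
       = (t^3 - (1/2)t^2 - (5/2)t - 1) / (-1)

L_2(t) = -t^3 + (1/2)t^2 + (5/2)t + 1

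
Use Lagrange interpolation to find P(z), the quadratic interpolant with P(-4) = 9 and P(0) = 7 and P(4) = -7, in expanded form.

P(z) = -(3/8)z^2 - 2z + 7

Build the Lagrange basis polynomials:
L_0(z) = z(z - 4) / [32] = (1/32)z^2 - (1/8)z
L_1(z) = (z + 4)(z - 4) / [-16] = -(1/16)z^2 + 1
L_2(z) = (z + 4)z / [32] = (1/32)z^2 + (1/8)z
P(z) = 9·L_0 + 7·L_1 + (-7)·L_2
  9·L_0(z) = (9/32)z^2 - (9/8)z
  7·L_1(z) = -(7/16)z^2 + 7
  (-7)·L_2(z) = -(7/32)z^2 - (7/8)z
Adding term by term: -(3/8)z^2 - 2z + 7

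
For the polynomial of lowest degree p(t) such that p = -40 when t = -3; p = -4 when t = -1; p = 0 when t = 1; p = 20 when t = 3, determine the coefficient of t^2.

L_0(t) = (t + 1)(t - 1)(t - 3) / [-48] = -(1/48)t^3 + (1/16)t^2 + (1/48)t - 1/16
L_1(t) = (t + 3)(t - 1)(t - 3) / [16] = (1/16)t^3 - (1/16)t^2 - (9/16)t + 9/16
L_2(t) = (t + 3)(t + 1)(t - 3) / [-16] = -(1/16)t^3 - (1/16)t^2 + (9/16)t + 9/16
L_3(t) = (t + 3)(t + 1)(t - 1) / [48] = (1/48)t^3 + (1/16)t^2 - (1/48)t - 1/16
p(t) = (-40)·L_0 + (-4)·L_1 + 0·L_2 + 20·L_3
Only the coefficient of t^2 is needed; take it from each L_i and combine:
(-40)·(1/16) + (-4)·(-1/16) + 0·(-1/16) + 20·(1/16) = -1

-1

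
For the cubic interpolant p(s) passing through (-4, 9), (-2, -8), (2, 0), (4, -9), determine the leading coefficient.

The leading coefficient equals the top divided difference p[-4,-2,2,4].
p[-4,-2] = (-8 - 9) / (-2 - (-4)) = -17/2
p[-2,2] = (0 - (-8)) / (2 - (-2)) = 2
p[2,4] = (-9 - 0) / (4 - 2) = -9/2
p[-4,-2,2] = (2 - (-17/2)) / (2 - (-4)) = 7/4
p[-2,2,4] = (-9/2 - 2) / (4 - (-2)) = -13/12
p[-4,-2,2,4] = (-13/12 - 7/4) / (4 - (-4)) = -17/48

-17/48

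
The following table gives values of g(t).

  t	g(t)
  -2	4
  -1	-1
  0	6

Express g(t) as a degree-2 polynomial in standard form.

Newton's divided differences:
g[-2,-1] = (-1 - 4) / (-1 - (-2)) = -5
g[-1,0] = (6 - (-1)) / (0 - (-1)) = 7
g[-2,-1,0] = (7 - (-5)) / (0 - (-2)) = 6
g(t) = 4 + (-5)·(t + 2) + 6·(t + 2)(t + 1)
Expanding: g(t) = 6t^2 + 13t + 6

g(t) = 6t^2 + 13t + 6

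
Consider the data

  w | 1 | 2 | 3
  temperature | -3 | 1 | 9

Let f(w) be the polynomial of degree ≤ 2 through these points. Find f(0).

Evaluate each Lagrange basis at w = 0:
L_0(0) = (-2)·(-3)/[(-1)·(-2)] = 3
L_1(0) = (-1)·(-3)/[(1)·(-1)] = -3
L_2(0) = (-1)·(-2)/[(2)·(1)] = 1
Sum: (-3)·(3) + 1·(-3) + 9·(1) = -3

-3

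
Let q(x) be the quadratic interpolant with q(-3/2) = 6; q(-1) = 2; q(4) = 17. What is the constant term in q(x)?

-3

L_0(x) = (x + 1)(x - 4) / [11/4] = (4/11)x^2 - (12/11)x - 16/11
L_1(x) = (x + 3/2)(x - 4) / [-5/2] = -(2/5)x^2 + x + 12/5
L_2(x) = (x + 3/2)(x + 1) / [55/2] = (2/55)x^2 + (1/11)x + 3/55
q(x) = 6·L_0 + 2·L_1 + 17·L_2
Only the constant term is needed; take it from each L_i and combine:
6·(-16/11) + 2·(12/5) + 17·(3/55) = -3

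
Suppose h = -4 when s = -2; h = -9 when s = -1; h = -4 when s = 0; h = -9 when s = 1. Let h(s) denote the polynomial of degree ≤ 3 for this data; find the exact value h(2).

-44

L_0(2) = (3)·(2)·(1)/[(-1)·(-2)·(-3)] = -1
L_1(2) = (4)·(2)·(1)/[(1)·(-1)·(-2)] = 4
L_2(2) = (4)·(3)·(1)/[(2)·(1)·(-1)] = -6
L_3(2) = (4)·(3)·(2)/[(3)·(2)·(1)] = 4
Sum: (-4)·(-1) + (-9)·(4) + (-4)·(-6) + (-9)·(4) = -44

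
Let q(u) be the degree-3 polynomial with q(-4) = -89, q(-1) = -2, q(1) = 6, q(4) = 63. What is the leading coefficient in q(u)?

1

The leading coefficient equals the top divided difference q[-4,-1,1,4].
q[-4,-1] = (-2 - (-89)) / (-1 - (-4)) = 29
q[-1,1] = (6 - (-2)) / (1 - (-1)) = 4
q[1,4] = (63 - 6) / (4 - 1) = 19
q[-4,-1,1] = (4 - 29) / (1 - (-4)) = -5
q[-1,1,4] = (19 - 4) / (4 - (-1)) = 3
q[-4,-1,1,4] = (3 - (-5)) / (4 - (-4)) = 1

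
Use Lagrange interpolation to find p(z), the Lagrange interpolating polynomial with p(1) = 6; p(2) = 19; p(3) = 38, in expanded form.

p(z) = 3z^2 + 4z - 1

L_0(z) = (z - 2)(z - 3) / [2] = (1/2)z^2 - (5/2)z + 3
L_1(z) = (z - 1)(z - 3) / [-1] = -z^2 + 4z - 3
L_2(z) = (z - 1)(z - 2) / [2] = (1/2)z^2 - (3/2)z + 1
p(z) = 6·L_0 + 19·L_1 + 38·L_2
  6·L_0(z) = 3z^2 - 15z + 18
  19·L_1(z) = -19z^2 + 76z - 57
  38·L_2(z) = 19z^2 - 57z + 38
Adding term by term: 3z^2 + 4z - 1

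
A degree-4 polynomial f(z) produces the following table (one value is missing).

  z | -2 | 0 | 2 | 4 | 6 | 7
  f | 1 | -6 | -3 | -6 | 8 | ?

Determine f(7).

The 5 known values determine f uniquely (degree ≤ 4).
L_0(7) = (7)·(5)·(3)·(1)/[(-2)·(-4)·(-6)·(-8)] = 35/128
L_1(7) = (9)·(5)·(3)·(1)/[(2)·(-2)·(-4)·(-6)] = -45/32
L_2(7) = (9)·(7)·(3)·(1)/[(4)·(2)·(-2)·(-4)] = 189/64
L_3(7) = (9)·(7)·(5)·(1)/[(6)·(4)·(2)·(-2)] = -105/32
L_4(7) = (9)·(7)·(5)·(3)/[(8)·(6)·(4)·(2)] = 315/128
Sum: 1·(35/128) + (-6)·(-45/32) + (-3)·(189/64) + (-6)·(-105/32) + 8·(315/128) = 5021/128

5021/128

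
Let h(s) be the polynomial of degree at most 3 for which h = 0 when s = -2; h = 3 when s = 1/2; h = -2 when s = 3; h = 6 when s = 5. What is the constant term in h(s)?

Build the Lagrange basis polynomials:
L_0(s) = (s - 1/2)(s - 3)(s - 5) / [-175/2] = -(2/175)s^3 + (17/175)s^2 - (38/175)s + 3/35
L_1(s) = (s + 2)(s - 3)(s - 5) / [225/8] = (8/225)s^3 - (16/75)s^2 - (8/225)s + 16/15
L_2(s) = (s + 2)(s - 1/2)(s - 5) / [-25] = -(1/25)s^3 + (7/50)s^2 + (17/50)s - 1/5
L_3(s) = (s + 2)(s - 1/2)(s - 3) / [63] = (1/63)s^3 - (1/42)s^2 - (11/126)s + 1/21
h(s) = 0·L_0 + 3·L_1 + (-2)·L_2 + 6·L_3
Only the constant term is needed; take it from each L_i and combine:
0·(3/35) + 3·(16/15) + (-2)·(-1/5) + 6·(1/21) = 136/35

136/35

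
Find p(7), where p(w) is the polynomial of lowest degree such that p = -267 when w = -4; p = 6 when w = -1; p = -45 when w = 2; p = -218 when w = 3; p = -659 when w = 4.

Using Newton's divided-difference form:
p[-4,-1] = (6 - (-267)) / (-1 - (-4)) = 91
p[-1,2] = (-45 - 6) / (2 - (-1)) = -17
p[2,3] = (-218 - (-45)) / (3 - 2) = -173
p[3,4] = (-659 - (-218)) / (4 - 3) = -441
p[-4,-1,2] = (-17 - 91) / (2 - (-4)) = -18
p[-1,2,3] = (-173 - (-17)) / (3 - (-1)) = -39
p[2,3,4] = (-441 - (-173)) / (4 - 2) = -134
p[-4,-1,2,3] = (-39 - (-18)) / (3 - (-4)) = -3
p[-1,2,3,4] = (-134 - (-39)) / (4 - (-1)) = -19
p[-4,-1,2,3,4] = (-19 - (-3)) / (4 - (-4)) = -2
p(7) = -267 + 91·(11) + (-18)·(11)·(8) + (-3)·(11)·(8)·(5) + (-2)·(11)·(8)·(5)·(4) = -5690

-5690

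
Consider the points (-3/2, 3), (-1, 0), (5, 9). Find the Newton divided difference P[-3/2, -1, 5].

P[-3/2,-1] = (0 - 3) / (-1 - (-3/2)) = -6
P[-1,5] = (9 - 0) / (5 - (-1)) = 3/2
P[-3/2,-1,5] = (3/2 - (-6)) / (5 - (-3/2)) = 15/13

15/13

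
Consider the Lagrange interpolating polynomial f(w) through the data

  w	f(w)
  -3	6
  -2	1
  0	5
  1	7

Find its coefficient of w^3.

The leading coefficient equals the top divided difference f[-3,-2,0,1].
f[-3,-2] = (1 - 6) / (-2 - (-3)) = -5
f[-2,0] = (5 - 1) / (0 - (-2)) = 2
f[0,1] = (7 - 5) / (1 - 0) = 2
f[-3,-2,0] = (2 - (-5)) / (0 - (-3)) = 7/3
f[-2,0,1] = (2 - 2) / (1 - (-2)) = 0
f[-3,-2,0,1] = (0 - 7/3) / (1 - (-3)) = -7/12

-7/12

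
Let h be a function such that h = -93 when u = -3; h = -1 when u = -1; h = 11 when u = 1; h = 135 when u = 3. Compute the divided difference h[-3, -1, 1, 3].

h[-3,-1] = (-1 - (-93)) / (-1 - (-3)) = 46
h[-1,1] = (11 - (-1)) / (1 - (-1)) = 6
h[1,3] = (135 - 11) / (3 - 1) = 62
h[-3,-1,1] = (6 - 46) / (1 - (-3)) = -10
h[-1,1,3] = (62 - 6) / (3 - (-1)) = 14
h[-3,-1,1,3] = (14 - (-10)) / (3 - (-3)) = 4

4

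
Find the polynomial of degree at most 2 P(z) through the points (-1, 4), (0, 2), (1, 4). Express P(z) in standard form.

P(z) = 2z^2 + 2

Build the Lagrange basis polynomials:
L_0(z) = z(z - 1) / [2] = (1/2)z^2 - (1/2)z
L_1(z) = (z + 1)(z - 1) / [-1] = -z^2 + 1
L_2(z) = (z + 1)z / [2] = (1/2)z^2 + (1/2)z
P(z) = 4·L_0 + 2·L_1 + 4·L_2
  4·L_0(z) = 2z^2 - 2z
  2·L_1(z) = -2z^2 + 2
  4·L_2(z) = 2z^2 + 2z
Adding term by term: 2z^2 + 2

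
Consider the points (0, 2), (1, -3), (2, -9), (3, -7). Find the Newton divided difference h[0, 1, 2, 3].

3/2

h[0,1] = (-3 - 2) / (1 - 0) = -5
h[1,2] = (-9 - (-3)) / (2 - 1) = -6
h[2,3] = (-7 - (-9)) / (3 - 2) = 2
h[0,1,2] = (-6 - (-5)) / (2 - 0) = -1/2
h[1,2,3] = (2 - (-6)) / (3 - 1) = 4
h[0,1,2,3] = (4 - (-1/2)) / (3 - 0) = 3/2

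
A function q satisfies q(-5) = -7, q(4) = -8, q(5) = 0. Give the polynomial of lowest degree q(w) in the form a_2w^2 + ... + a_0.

Newton's divided differences:
q[-5,4] = (-8 - (-7)) / (4 - (-5)) = -1/9
q[4,5] = (0 - (-8)) / (5 - 4) = 8
q[-5,4,5] = (8 - (-1/9)) / (5 - (-5)) = 73/90
q(w) = -7 + (-1/9)·(w + 5) + (73/90)·(w + 5)(w - 4)
Expanding: q(w) = (73/90)w^2 + (7/10)w - 214/9

q(w) = (73/90)w^2 + (7/10)w - 214/9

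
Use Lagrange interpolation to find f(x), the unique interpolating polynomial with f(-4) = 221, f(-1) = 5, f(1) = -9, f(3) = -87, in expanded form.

Build the Lagrange basis polynomials:
L_0(x) = (x + 1)(x - 1)(x - 3) / [-105] = -(1/105)x^3 + (1/35)x^2 + (1/105)x - 1/35
L_1(x) = (x + 4)(x - 1)(x - 3) / [24] = (1/24)x^3 - (13/24)x + 1/2
L_2(x) = (x + 4)(x + 1)(x - 3) / [-20] = -(1/20)x^3 - (1/10)x^2 + (11/20)x + 3/5
L_3(x) = (x + 4)(x + 1)(x - 1) / [56] = (1/56)x^3 + (1/14)x^2 - (1/56)x - 1/14
f(x) = 221·L_0 + 5·L_1 + (-9)·L_2 + (-87)·L_3
  221·L_0(x) = -(221/105)x^3 + (221/35)x^2 + (221/105)x - 221/35
  5·L_1(x) = (5/24)x^3 - (65/24)x + 5/2
  (-9)·L_2(x) = (9/20)x^3 + (9/10)x^2 - (99/20)x - 27/5
  (-87)·L_3(x) = -(87/56)x^3 - (87/14)x^2 + (87/56)x + 87/14
Adding term by term: -3x^3 + x^2 - 4x - 3

f(x) = -3x^3 + x^2 - 4x - 3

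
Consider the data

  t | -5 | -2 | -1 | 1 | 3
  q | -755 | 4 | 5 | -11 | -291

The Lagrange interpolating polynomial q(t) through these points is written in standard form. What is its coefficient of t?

-4

L_0(t) = (t + 2)(t + 1)(t - 1)(t - 3) / [576] = (1/576)t^4 - (1/576)t^3 - (7/576)t^2 + (1/576)t + 1/96
L_1(t) = (t + 5)(t + 1)(t - 1)(t - 3) / [-45] = -(1/45)t^4 - (2/45)t^3 + (16/45)t^2 + (2/45)t - 1/3
L_2(t) = (t + 5)(t + 2)(t - 1)(t - 3) / [32] = (1/32)t^4 + (3/32)t^3 - (15/32)t^2 - (19/32)t + 15/16
L_3(t) = (t + 5)(t + 2)(t + 1)(t - 3) / [-72] = -(1/72)t^4 - (5/72)t^3 + (7/72)t^2 + (41/72)t + 5/12
L_4(t) = (t + 5)(t + 2)(t + 1)(t - 1) / [320] = (1/320)t^4 + (7/320)t^3 + (9/320)t^2 - (7/320)t - 1/32
q(t) = (-755)·L_0 + 4·L_1 + 5·L_2 + (-11)·L_3 + (-291)·L_4
Only the coefficient of t is needed; take it from each L_i and combine:
(-755)·(1/576) + 4·(2/45) + 5·(-19/32) + (-11)·(41/72) + (-291)·(-7/320) = -4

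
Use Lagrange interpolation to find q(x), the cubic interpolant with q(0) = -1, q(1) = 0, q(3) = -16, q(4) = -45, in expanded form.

Build the Lagrange basis polynomials:
L_0(x) = (x - 1)(x - 3)(x - 4) / [-12] = -(1/12)x^3 + (2/3)x^2 - (19/12)x + 1
L_1(x) = x(x - 3)(x - 4) / [6] = (1/6)x^3 - (7/6)x^2 + 2x
L_2(x) = x(x - 1)(x - 4) / [-6] = -(1/6)x^3 + (5/6)x^2 - (2/3)x
L_3(x) = x(x - 1)(x - 3) / [12] = (1/12)x^3 - (1/3)x^2 + (1/4)x
q(x) = (-1)·L_0 + 0·L_1 + (-16)·L_2 + (-45)·L_3
  (-1)·L_0(x) = (1/12)x^3 - (2/3)x^2 + (19/12)x - 1
  0·L_1(x) = 0
  (-16)·L_2(x) = (8/3)x^3 - (40/3)x^2 + (32/3)x
  (-45)·L_3(x) = -(15/4)x^3 + 15x^2 - (45/4)x
Adding term by term: -x^3 + x^2 + x - 1

q(x) = -x^3 + x^2 + x - 1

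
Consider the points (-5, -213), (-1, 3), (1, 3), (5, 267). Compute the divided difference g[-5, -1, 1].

-9

g[-5,-1] = (3 - (-213)) / (-1 - (-5)) = 54
g[-1,1] = (3 - 3) / (1 - (-1)) = 0
g[-5,-1,1] = (0 - 54) / (1 - (-5)) = -9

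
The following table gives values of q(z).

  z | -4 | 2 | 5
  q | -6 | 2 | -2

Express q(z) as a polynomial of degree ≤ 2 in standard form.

Newton's divided differences:
q[-4,2] = (2 - (-6)) / (2 - (-4)) = 4/3
q[2,5] = (-2 - 2) / (5 - 2) = -4/3
q[-4,2,5] = (-4/3 - 4/3) / (5 - (-4)) = -8/27
q(z) = -6 + (4/3)·(z + 4) + (-8/27)·(z + 4)(z - 2)
Expanding: q(z) = -(8/27)z^2 + (20/27)z + 46/27

q(z) = -(8/27)z^2 + (20/27)z + 46/27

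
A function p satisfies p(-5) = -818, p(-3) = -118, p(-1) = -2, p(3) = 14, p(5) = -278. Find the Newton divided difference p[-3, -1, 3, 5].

p[-3,-1] = (-2 - (-118)) / (-1 - (-3)) = 58
p[-1,3] = (14 - (-2)) / (3 - (-1)) = 4
p[3,5] = (-278 - 14) / (5 - 3) = -146
p[-3,-1,3] = (4 - 58) / (3 - (-3)) = -9
p[-1,3,5] = (-146 - 4) / (5 - (-1)) = -25
p[-3,-1,3,5] = (-25 - (-9)) / (5 - (-3)) = -2

-2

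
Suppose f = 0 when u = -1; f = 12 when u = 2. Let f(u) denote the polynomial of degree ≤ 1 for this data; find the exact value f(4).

Evaluate each Lagrange basis at u = 4:
L_0(4) = (2)/[(-3)] = -2/3
L_1(4) = (5)/[(3)] = 5/3
Sum: 0 + 12·(5/3) = 20

20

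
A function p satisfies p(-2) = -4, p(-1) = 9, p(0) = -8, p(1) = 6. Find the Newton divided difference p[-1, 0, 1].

p[-1,0] = (-8 - 9) / (0 - (-1)) = -17
p[0,1] = (6 - (-8)) / (1 - 0) = 14
p[-1,0,1] = (14 - (-17)) / (1 - (-1)) = 31/2

31/2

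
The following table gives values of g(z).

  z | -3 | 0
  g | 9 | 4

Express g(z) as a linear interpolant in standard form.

Build the Lagrange basis polynomials:
L_0(z) = z / [-3] = -(1/3)z
L_1(z) = (z + 3) / [3] = (1/3)z + 1
g(z) = 9·L_0 + 4·L_1
  9·L_0(z) = -3z
  4·L_1(z) = (4/3)z + 4
Adding term by term: -(5/3)z + 4

g(z) = -(5/3)z + 4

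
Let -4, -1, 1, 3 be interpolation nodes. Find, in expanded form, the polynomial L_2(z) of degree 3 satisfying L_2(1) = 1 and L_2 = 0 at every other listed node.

L_2(z) = -(1/20)z^3 - (1/10)z^2 + (11/20)z + 3/5

L_2(z) = (z + 4)(z + 1)(z - 3) / [(5)·(2)·(-2)]
       = (z^3 + 2z^2 - 11z - 12) / (-20)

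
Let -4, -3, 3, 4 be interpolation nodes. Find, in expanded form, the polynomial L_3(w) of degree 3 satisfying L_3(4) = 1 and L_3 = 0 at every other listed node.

L_3(w) = (w + 4)(w + 3)(w - 3) / [(8)·(7)·(1)]
       = (w^3 + 4w^2 - 9w - 36) / (56)

L_3(w) = (1/56)w^3 + (1/14)w^2 - (9/56)w - 9/14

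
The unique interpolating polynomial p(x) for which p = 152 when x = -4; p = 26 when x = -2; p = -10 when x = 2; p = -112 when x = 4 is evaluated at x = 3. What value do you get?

-44

Evaluate each Lagrange basis at x = 3:
L_0(3) = (5)·(1)·(-1)/[(-2)·(-6)·(-8)] = 5/96
L_1(3) = (7)·(1)·(-1)/[(2)·(-4)·(-6)] = -7/48
L_2(3) = (7)·(5)·(-1)/[(6)·(4)·(-2)] = 35/48
L_3(3) = (7)·(5)·(1)/[(8)·(6)·(2)] = 35/96
Sum: 152·(5/96) + 26·(-7/48) + (-10)·(35/48) + (-112)·(35/96) = -44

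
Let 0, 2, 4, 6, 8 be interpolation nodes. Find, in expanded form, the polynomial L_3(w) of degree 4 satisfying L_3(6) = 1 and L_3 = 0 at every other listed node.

L_3(w) = -(1/96)w^4 + (7/48)w^3 - (7/12)w^2 + (2/3)w

L_3(w) = w(w - 2)(w - 4)(w - 8) / [(6)·(4)·(2)·(-2)]
       = (w^4 - 14w^3 + 56w^2 - 64w) / (-96)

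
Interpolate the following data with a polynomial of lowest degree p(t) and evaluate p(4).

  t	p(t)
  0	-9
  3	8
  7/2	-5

-473/21

Evaluate each Lagrange basis at t = 4:
L_0(4) = (1)·(1/2)/[(-3)·(-7/2)] = 1/21
L_1(4) = (4)·(1/2)/[(3)·(-1/2)] = -4/3
L_2(4) = (4)·(1)/[(7/2)·(1/2)] = 16/7
Sum: (-9)·(1/21) + 8·(-4/3) + (-5)·(16/7) = -473/21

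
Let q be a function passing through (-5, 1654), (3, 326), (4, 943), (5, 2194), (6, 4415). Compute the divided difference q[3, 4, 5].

q[3,4] = (943 - 326) / (4 - 3) = 617
q[4,5] = (2194 - 943) / (5 - 4) = 1251
q[3,4,5] = (1251 - 617) / (5 - 3) = 317

317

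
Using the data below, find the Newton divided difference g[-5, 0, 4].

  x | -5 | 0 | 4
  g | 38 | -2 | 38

g[-5,0] = (-2 - 38) / (0 - (-5)) = -8
g[0,4] = (38 - (-2)) / (4 - 0) = 10
g[-5,0,4] = (10 - (-8)) / (4 - (-5)) = 2

2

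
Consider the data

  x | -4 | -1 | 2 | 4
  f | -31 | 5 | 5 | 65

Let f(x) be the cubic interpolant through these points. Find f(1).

-1

Evaluate each Lagrange basis at x = 1:
L_0(1) = (2)·(-1)·(-3)/[(-3)·(-6)·(-8)] = -1/24
L_1(1) = (5)·(-1)·(-3)/[(3)·(-3)·(-5)] = 1/3
L_2(1) = (5)·(2)·(-3)/[(6)·(3)·(-2)] = 5/6
L_3(1) = (5)·(2)·(-1)/[(8)·(5)·(2)] = -1/8
Sum: (-31)·(-1/24) + 5·(1/3) + 5·(5/6) + 65·(-1/8) = -1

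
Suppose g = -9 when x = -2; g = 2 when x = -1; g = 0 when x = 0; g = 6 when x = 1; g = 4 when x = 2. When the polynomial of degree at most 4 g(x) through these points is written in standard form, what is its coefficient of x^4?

The leading coefficient equals the top divided difference g[-2,-1,0,1,2].
g[-2,-1] = (2 - (-9)) / (-1 - (-2)) = 11
g[-1,0] = (0 - 2) / (0 - (-1)) = -2
g[0,1] = (6 - 0) / (1 - 0) = 6
g[1,2] = (4 - 6) / (2 - 1) = -2
g[-2,-1,0] = (-2 - 11) / (0 - (-2)) = -13/2
g[-1,0,1] = (6 - (-2)) / (1 - (-1)) = 4
g[0,1,2] = (-2 - 6) / (2 - 0) = -4
g[-2,-1,0,1] = (4 - (-13/2)) / (1 - (-2)) = 7/2
g[-1,0,1,2] = (-4 - 4) / (2 - (-1)) = -8/3
g[-2,-1,0,1,2] = (-8/3 - 7/2) / (2 - (-2)) = -37/24

-37/24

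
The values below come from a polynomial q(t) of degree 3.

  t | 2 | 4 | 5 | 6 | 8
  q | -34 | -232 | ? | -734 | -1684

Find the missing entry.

-436

The 4 known values determine q uniquely (degree ≤ 3).
Evaluate each Lagrange basis at t = 5:
L_0(5) = (1)·(-1)·(-3)/[(-2)·(-4)·(-6)] = -1/16
L_1(5) = (3)·(-1)·(-3)/[(2)·(-2)·(-4)] = 9/16
L_2(5) = (3)·(1)·(-3)/[(4)·(2)·(-2)] = 9/16
L_3(5) = (3)·(1)·(-1)/[(6)·(4)·(2)] = -1/16
Sum: (-34)·(-1/16) + (-232)·(9/16) + (-734)·(9/16) + (-1684)·(-1/16) = -436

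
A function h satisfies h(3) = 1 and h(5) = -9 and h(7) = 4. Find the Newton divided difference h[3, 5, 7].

h[3,5] = (-9 - 1) / (5 - 3) = -5
h[5,7] = (4 - (-9)) / (7 - 5) = 13/2
h[3,5,7] = (13/2 - (-5)) / (7 - 3) = 23/8

23/8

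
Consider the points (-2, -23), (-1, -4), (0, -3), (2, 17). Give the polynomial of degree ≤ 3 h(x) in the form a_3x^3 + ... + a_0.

h(x) = 3x^3 - 2x - 3

L_0(x) = (x + 1)x(x - 2) / [-8] = -(1/8)x^3 + (1/8)x^2 + (1/4)x
L_1(x) = (x + 2)x(x - 2) / [3] = (1/3)x^3 - (4/3)x
L_2(x) = (x + 2)(x + 1)(x - 2) / [-4] = -(1/4)x^3 - (1/4)x^2 + x + 1
L_3(x) = (x + 2)(x + 1)x / [24] = (1/24)x^3 + (1/8)x^2 + (1/12)x
h(x) = (-23)·L_0 + (-4)·L_1 + (-3)·L_2 + 17·L_3
  (-23)·L_0(x) = (23/8)x^3 - (23/8)x^2 - (23/4)x
  (-4)·L_1(x) = -(4/3)x^3 + (16/3)x
  (-3)·L_2(x) = (3/4)x^3 + (3/4)x^2 - 3x - 3
  17·L_3(x) = (17/24)x^3 + (17/8)x^2 + (17/12)x
Adding term by term: 3x^3 - 2x - 3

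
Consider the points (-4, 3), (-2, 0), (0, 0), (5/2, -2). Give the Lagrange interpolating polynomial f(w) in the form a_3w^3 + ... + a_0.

Build the Lagrange basis polynomials:
L_0(w) = (w + 2)w(w - 5/2) / [-52] = -(1/52)w^3 + (1/104)w^2 + (5/52)w
L_1(w) = (w + 4)w(w - 5/2) / [18] = (1/18)w^3 + (1/12)w^2 - (5/9)w
L_2(w) = (w + 4)(w + 2)(w - 5/2) / [-20] = -(1/20)w^3 - (7/40)w^2 + (7/20)w + 1
L_3(w) = (w + 4)(w + 2)w / [585/8] = (8/585)w^3 + (16/195)w^2 + (64/585)w
f(w) = 3·L_0 + 0·L_1 + 0·L_2 + (-2)·L_3
  3·L_0(w) = -(3/52)w^3 + (3/104)w^2 + (15/52)w
  0·L_1(w) = 0
  0·L_2(w) = 0
  (-2)·L_3(w) = -(16/585)w^3 - (32/195)w^2 - (128/585)w
Adding term by term: -(199/2340)w^3 - (211/1560)w^2 + (163/2340)w

f(w) = -(199/2340)w^3 - (211/1560)w^2 + (163/2340)w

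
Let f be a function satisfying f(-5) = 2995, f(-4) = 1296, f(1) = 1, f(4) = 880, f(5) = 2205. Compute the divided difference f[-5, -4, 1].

240

f[-5,-4] = (1296 - 2995) / (-4 - (-5)) = -1699
f[-4,1] = (1 - 1296) / (1 - (-4)) = -259
f[-5,-4,1] = (-259 - (-1699)) / (1 - (-5)) = 240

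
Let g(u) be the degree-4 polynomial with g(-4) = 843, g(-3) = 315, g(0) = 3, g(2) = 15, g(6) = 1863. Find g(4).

Evaluate each Lagrange basis at u = 4:
L_0(4) = (7)·(4)·(2)·(-2)/[(-1)·(-4)·(-6)·(-10)] = -7/15
L_1(4) = (8)·(4)·(2)·(-2)/[(1)·(-3)·(-5)·(-9)] = 128/135
L_2(4) = (8)·(7)·(2)·(-2)/[(4)·(3)·(-2)·(-6)] = -14/9
L_3(4) = (8)·(7)·(4)·(-2)/[(6)·(5)·(2)·(-4)] = 28/15
L_4(4) = (8)·(7)·(4)·(2)/[(10)·(9)·(6)·(4)] = 28/135
Sum: 843·(-7/15) + 315·(128/135) + 3·(-14/9) + 15·(28/15) + 1863·(28/135) = 315

315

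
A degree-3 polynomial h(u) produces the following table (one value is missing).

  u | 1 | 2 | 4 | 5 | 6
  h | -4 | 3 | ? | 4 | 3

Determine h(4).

The 4 known values determine h uniquely (degree ≤ 3).
L_0(4) = (2)·(-1)·(-2)/[(-1)·(-4)·(-5)] = -1/5
L_1(4) = (3)·(-1)·(-2)/[(1)·(-3)·(-4)] = 1/2
L_2(4) = (3)·(2)·(-2)/[(4)·(3)·(-1)] = 1
L_3(4) = (3)·(2)·(-1)/[(5)·(4)·(1)] = -3/10
Sum: (-4)·(-1/5) + 3·(1/2) + 4·(1) + 3·(-3/10) = 27/5

27/5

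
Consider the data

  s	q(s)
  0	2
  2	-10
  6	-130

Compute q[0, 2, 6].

q[0,2] = (-10 - 2) / (2 - 0) = -6
q[2,6] = (-130 - (-10)) / (6 - 2) = -30
q[0,2,6] = (-30 - (-6)) / (6 - 0) = -4

-4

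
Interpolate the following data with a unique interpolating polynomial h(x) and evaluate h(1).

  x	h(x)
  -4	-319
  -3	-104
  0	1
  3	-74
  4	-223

Using Newton's divided-difference form:
h[-4,-3] = (-104 - (-319)) / (-3 - (-4)) = 215
h[-3,0] = (1 - (-104)) / (0 - (-3)) = 35
h[0,3] = (-74 - 1) / (3 - 0) = -25
h[3,4] = (-223 - (-74)) / (4 - 3) = -149
h[-4,-3,0] = (35 - 215) / (0 - (-4)) = -45
h[-3,0,3] = (-25 - 35) / (3 - (-3)) = -10
h[0,3,4] = (-149 - (-25)) / (4 - 0) = -31
h[-4,-3,0,3] = (-10 - (-45)) / (3 - (-4)) = 5
h[-3,0,3,4] = (-31 - (-10)) / (4 - (-3)) = -3
h[-4,-3,0,3,4] = (-3 - 5) / (4 - (-4)) = -1
h(1) = -319 + 215·(5) + (-45)·(5)·(4) + 5·(5)·(4)·(1) + (-1)·(5)·(4)·(1)·(-2) = -4

-4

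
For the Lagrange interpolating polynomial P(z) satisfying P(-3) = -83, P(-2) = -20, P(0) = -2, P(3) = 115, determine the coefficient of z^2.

2

Build the Lagrange basis polynomials:
L_0(z) = (z + 2)z(z - 3) / [-18] = -(1/18)z^3 + (1/18)z^2 + (1/3)z
L_1(z) = (z + 3)z(z - 3) / [10] = (1/10)z^3 - (9/10)z
L_2(z) = (z + 3)(z + 2)(z - 3) / [-18] = -(1/18)z^3 - (1/9)z^2 + (1/2)z + 1
L_3(z) = (z + 3)(z + 2)z / [90] = (1/90)z^3 + (1/18)z^2 + (1/15)z
P(z) = (-83)·L_0 + (-20)·L_1 + (-2)·L_2 + 115·L_3
Only the coefficient of z^2 is needed; take it from each L_i and combine:
(-83)·(1/18) + (-20)·(0) + (-2)·(-1/9) + 115·(1/18) = 2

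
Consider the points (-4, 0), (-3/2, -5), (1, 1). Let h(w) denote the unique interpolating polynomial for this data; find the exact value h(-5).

127/25

Evaluate each Lagrange basis at w = -5:
L_0(-5) = (-7/2)·(-6)/[(-5/2)·(-5)] = 42/25
L_1(-5) = (-1)·(-6)/[(5/2)·(-5/2)] = -24/25
L_2(-5) = (-1)·(-7/2)/[(5)·(5/2)] = 7/25
Sum: 0 + (-5)·(-24/25) + 1·(7/25) = 127/25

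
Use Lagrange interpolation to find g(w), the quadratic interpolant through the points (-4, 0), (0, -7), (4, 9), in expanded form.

Build the Lagrange basis polynomials:
L_0(w) = w(w - 4) / [32] = (1/32)w^2 - (1/8)w
L_1(w) = (w + 4)(w - 4) / [-16] = -(1/16)w^2 + 1
L_2(w) = (w + 4)w / [32] = (1/32)w^2 + (1/8)w
g(w) = 0·L_0 + (-7)·L_1 + 9·L_2
  0·L_0(w) = 0
  (-7)·L_1(w) = (7/16)w^2 - 7
  9·L_2(w) = (9/32)w^2 + (9/8)w
Adding term by term: (23/32)w^2 + (9/8)w - 7

g(w) = (23/32)w^2 + (9/8)w - 7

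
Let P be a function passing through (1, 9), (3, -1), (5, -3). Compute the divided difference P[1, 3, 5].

1

P[1,3] = (-1 - 9) / (3 - 1) = -5
P[3,5] = (-3 - (-1)) / (5 - 3) = -1
P[1,3,5] = (-1 - (-5)) / (5 - 1) = 1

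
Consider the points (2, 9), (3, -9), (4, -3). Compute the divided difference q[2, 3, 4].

q[2,3] = (-9 - 9) / (3 - 2) = -18
q[3,4] = (-3 - (-9)) / (4 - 3) = 6
q[2,3,4] = (6 - (-18)) / (4 - 2) = 12

12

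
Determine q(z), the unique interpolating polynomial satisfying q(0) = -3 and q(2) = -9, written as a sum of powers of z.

Build the Lagrange basis polynomials:
L_0(z) = (z - 2) / [-2] = -(1/2)z + 1
L_1(z) = z / [2] = (1/2)z
q(z) = (-3)·L_0 + (-9)·L_1
  (-3)·L_0(z) = (3/2)z - 3
  (-9)·L_1(z) = -(9/2)z
Adding term by term: -3z - 3

q(z) = -3z - 3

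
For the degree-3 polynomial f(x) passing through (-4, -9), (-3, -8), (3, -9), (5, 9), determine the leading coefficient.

L_0(x) = (x + 3)(x - 3)(x - 5) / [-63] = -(1/63)x^3 + (5/63)x^2 + (1/7)x - 5/7
L_1(x) = (x + 4)(x - 3)(x - 5) / [48] = (1/48)x^3 - (1/12)x^2 - (17/48)x + 5/4
L_2(x) = (x + 4)(x + 3)(x - 5) / [-84] = -(1/84)x^3 - (1/42)x^2 + (23/84)x + 5/7
L_3(x) = (x + 4)(x + 3)(x - 3) / [144] = (1/144)x^3 + (1/36)x^2 - (1/16)x - 1/4
f(x) = (-9)·L_0 + (-8)·L_1 + (-9)·L_2 + 9·L_3
Only the coefficient of x^3 is needed; take it from each L_i and combine:
(-9)·(-1/63) + (-8)·(1/48) + (-9)·(-1/84) + 9·(1/144) = 7/48

7/48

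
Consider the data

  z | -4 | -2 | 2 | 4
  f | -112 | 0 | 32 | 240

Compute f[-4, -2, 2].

f[-4,-2] = (0 - (-112)) / (-2 - (-4)) = 56
f[-2,2] = (32 - 0) / (2 - (-2)) = 8
f[-4,-2,2] = (8 - 56) / (2 - (-4)) = -8

-8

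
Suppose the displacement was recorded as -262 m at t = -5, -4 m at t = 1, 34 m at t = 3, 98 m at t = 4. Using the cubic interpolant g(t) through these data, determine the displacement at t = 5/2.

Using Newton's divided-difference form:
g[-5,1] = (-4 - (-262)) / (1 - (-5)) = 43
g[1,3] = (34 - (-4)) / (3 - 1) = 19
g[3,4] = (98 - 34) / (4 - 3) = 64
g[-5,1,3] = (19 - 43) / (3 - (-5)) = -3
g[1,3,4] = (64 - 19) / (4 - 1) = 15
g[-5,1,3,4] = (15 - (-3)) / (4 - (-5)) = 2
g(5/2) = -262 + 43·(15/2) + (-3)·(15/2)·(3/2) + 2·(15/2)·(3/2)·(-1/2) = 31/2

31/2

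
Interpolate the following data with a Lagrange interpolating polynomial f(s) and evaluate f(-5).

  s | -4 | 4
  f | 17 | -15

21

L_0(-5) = (-9)/[(-8)] = 9/8
L_1(-5) = (-1)/[(8)] = -1/8
Sum: 17·(9/8) + (-15)·(-1/8) = 21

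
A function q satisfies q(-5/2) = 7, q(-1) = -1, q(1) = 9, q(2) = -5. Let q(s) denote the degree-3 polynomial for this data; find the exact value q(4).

Evaluate each Lagrange basis at s = 4:
L_0(4) = (5)·(3)·(2)/[(-3/2)·(-7/2)·(-9/2)] = -80/63
L_1(4) = (13/2)·(3)·(2)/[(3/2)·(-2)·(-3)] = 13/3
L_2(4) = (13/2)·(5)·(2)/[(7/2)·(2)·(-1)] = -65/7
L_3(4) = (13/2)·(5)·(3)/[(9/2)·(3)·(1)] = 65/9
Sum: 7·(-80/63) + (-1)·(13/3) + 9·(-65/7) + (-5)·(65/9) = -2791/21

-2791/21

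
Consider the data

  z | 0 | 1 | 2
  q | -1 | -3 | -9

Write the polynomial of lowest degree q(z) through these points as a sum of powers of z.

q(z) = -2z^2 - 1

L_0(z) = (z - 1)(z - 2) / [2] = (1/2)z^2 - (3/2)z + 1
L_1(z) = z(z - 2) / [-1] = -z^2 + 2z
L_2(z) = z(z - 1) / [2] = (1/2)z^2 - (1/2)z
q(z) = (-1)·L_0 + (-3)·L_1 + (-9)·L_2
  (-1)·L_0(z) = -(1/2)z^2 + (3/2)z - 1
  (-3)·L_1(z) = 3z^2 - 6z
  (-9)·L_2(z) = -(9/2)z^2 + (9/2)z
Adding term by term: -2z^2 - 1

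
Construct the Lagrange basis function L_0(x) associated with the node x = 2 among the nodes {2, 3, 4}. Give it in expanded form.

L_0(x) = (1/2)x^2 - (7/2)x + 6

L_0(x) = (x - 3)(x - 4) / [(-1)·(-2)]
       = (x^2 - 7x + 12) / (2)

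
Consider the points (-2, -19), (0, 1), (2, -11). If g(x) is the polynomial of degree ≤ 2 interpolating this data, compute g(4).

L_0(4) = (4)·(2)/[(-2)·(-4)] = 1
L_1(4) = (6)·(2)/[(2)·(-2)] = -3
L_2(4) = (6)·(4)/[(4)·(2)] = 3
Sum: (-19)·(1) + 1·(-3) + (-11)·(3) = -55

-55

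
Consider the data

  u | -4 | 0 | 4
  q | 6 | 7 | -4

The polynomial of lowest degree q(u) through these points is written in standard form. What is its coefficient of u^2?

-3/8

The leading coefficient equals the top divided difference q[-4,0,4].
q[-4,0] = (7 - 6) / (0 - (-4)) = 1/4
q[0,4] = (-4 - 7) / (4 - 0) = -11/4
q[-4,0,4] = (-11/4 - 1/4) / (4 - (-4)) = -3/8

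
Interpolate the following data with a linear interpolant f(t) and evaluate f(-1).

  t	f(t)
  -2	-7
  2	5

-4

Evaluate each Lagrange basis at t = -1:
L_0(-1) = (-3)/[(-4)] = 3/4
L_1(-1) = (1)/[(4)] = 1/4
Sum: (-7)·(3/4) + 5·(1/4) = -4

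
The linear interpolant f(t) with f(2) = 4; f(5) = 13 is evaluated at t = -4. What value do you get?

-14

Evaluate each Lagrange basis at t = -4:
L_0(-4) = (-9)/[(-3)] = 3
L_1(-4) = (-6)/[(3)] = -2
Sum: 4·(3) + 13·(-2) = -14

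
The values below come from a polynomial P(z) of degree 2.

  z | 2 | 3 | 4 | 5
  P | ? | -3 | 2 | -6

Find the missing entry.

-21

The 3 known values determine P uniquely (degree ≤ 2).
Evaluate each Lagrange basis at z = 2:
L_0(2) = (-2)·(-3)/[(-1)·(-2)] = 3
L_1(2) = (-1)·(-3)/[(1)·(-1)] = -3
L_2(2) = (-1)·(-2)/[(2)·(1)] = 1
Sum: (-3)·(3) + 2·(-3) + (-6)·(1) = -21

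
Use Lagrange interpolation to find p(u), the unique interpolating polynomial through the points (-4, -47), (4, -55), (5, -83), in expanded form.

Build the Lagrange basis polynomials:
L_0(u) = (u - 4)(u - 5) / [72] = (1/72)u^2 - (1/8)u + 5/18
L_1(u) = (u + 4)(u - 5) / [-8] = -(1/8)u^2 + (1/8)u + 5/2
L_2(u) = (u + 4)(u - 4) / [9] = (1/9)u^2 - 16/9
p(u) = (-47)·L_0 + (-55)·L_1 + (-83)·L_2
  (-47)·L_0(u) = -(47/72)u^2 + (47/8)u - 235/18
  (-55)·L_1(u) = (55/8)u^2 - (55/8)u - 275/2
  (-83)·L_2(u) = -(83/9)u^2 + 1328/9
Adding term by term: -3u^2 - u - 3

p(u) = -3u^2 - u - 3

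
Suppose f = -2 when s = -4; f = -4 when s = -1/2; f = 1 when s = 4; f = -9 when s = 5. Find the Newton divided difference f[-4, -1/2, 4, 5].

-229/924

f[-4,-1/2] = (-4 - (-2)) / (-1/2 - (-4)) = -4/7
f[-1/2,4] = (1 - (-4)) / (4 - (-1/2)) = 10/9
f[4,5] = (-9 - 1) / (5 - 4) = -10
f[-4,-1/2,4] = (10/9 - (-4/7)) / (4 - (-4)) = 53/252
f[-1/2,4,5] = (-10 - 10/9) / (5 - (-1/2)) = -200/99
f[-4,-1/2,4,5] = (-200/99 - 53/252) / (5 - (-4)) = -229/924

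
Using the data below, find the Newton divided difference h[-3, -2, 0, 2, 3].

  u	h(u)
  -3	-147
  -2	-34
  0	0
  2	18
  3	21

-1

h[-3,-2] = (-34 - (-147)) / (-2 - (-3)) = 113
h[-2,0] = (0 - (-34)) / (0 - (-2)) = 17
h[0,2] = (18 - 0) / (2 - 0) = 9
h[2,3] = (21 - 18) / (3 - 2) = 3
h[-3,-2,0] = (17 - 113) / (0 - (-3)) = -32
h[-2,0,2] = (9 - 17) / (2 - (-2)) = -2
h[0,2,3] = (3 - 9) / (3 - 0) = -2
h[-3,-2,0,2] = (-2 - (-32)) / (2 - (-3)) = 6
h[-2,0,2,3] = (-2 - (-2)) / (3 - (-2)) = 0
h[-3,-2,0,2,3] = (0 - 6) / (3 - (-3)) = -1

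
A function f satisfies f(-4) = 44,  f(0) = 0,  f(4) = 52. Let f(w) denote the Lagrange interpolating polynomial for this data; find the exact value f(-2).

10

Evaluate each Lagrange basis at w = -2:
L_0(-2) = (-2)·(-6)/[(-4)·(-8)] = 3/8
L_1(-2) = (2)·(-6)/[(4)·(-4)] = 3/4
L_2(-2) = (2)·(-2)/[(8)·(4)] = -1/8
Sum: 44·(3/8) + 0 + 52·(-1/8) = 10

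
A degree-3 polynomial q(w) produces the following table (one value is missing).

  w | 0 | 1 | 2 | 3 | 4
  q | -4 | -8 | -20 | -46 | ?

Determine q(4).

-92

The 4 known values determine q uniquely (degree ≤ 3).
Evaluate each Lagrange basis at w = 4:
L_0(4) = (3)·(2)·(1)/[(-1)·(-2)·(-3)] = -1
L_1(4) = (4)·(2)·(1)/[(1)·(-1)·(-2)] = 4
L_2(4) = (4)·(3)·(1)/[(2)·(1)·(-1)] = -6
L_3(4) = (4)·(3)·(2)/[(3)·(2)·(1)] = 4
Sum: (-4)·(-1) + (-8)·(4) + (-20)·(-6) + (-46)·(4) = -92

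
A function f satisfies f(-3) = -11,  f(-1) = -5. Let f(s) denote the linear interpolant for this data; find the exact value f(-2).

-8

Evaluate each Lagrange basis at s = -2:
L_0(-2) = (-1)/[(-2)] = 1/2
L_1(-2) = (1)/[(2)] = 1/2
Sum: (-11)·(1/2) + (-5)·(1/2) = -8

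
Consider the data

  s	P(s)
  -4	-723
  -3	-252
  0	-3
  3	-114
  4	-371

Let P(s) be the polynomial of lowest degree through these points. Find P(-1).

-6

L_0(-1) = (2)·(-1)·(-4)·(-5)/[(-1)·(-4)·(-7)·(-8)] = -5/28
L_1(-1) = (3)·(-1)·(-4)·(-5)/[(1)·(-3)·(-6)·(-7)] = 10/21
L_2(-1) = (3)·(2)·(-4)·(-5)/[(4)·(3)·(-3)·(-4)] = 5/6
L_3(-1) = (3)·(2)·(-1)·(-5)/[(7)·(6)·(3)·(-1)] = -5/21
L_4(-1) = (3)·(2)·(-1)·(-4)/[(8)·(7)·(4)·(1)] = 3/28
Sum: (-723)·(-5/28) + (-252)·(10/21) + (-3)·(5/6) + (-114)·(-5/21) + (-371)·(3/28) = -6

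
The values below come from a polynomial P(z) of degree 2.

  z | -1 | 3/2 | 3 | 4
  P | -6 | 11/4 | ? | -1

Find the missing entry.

2

The 3 known values determine P uniquely (degree ≤ 2).
Evaluate each Lagrange basis at z = 3:
L_0(3) = (3/2)·(-1)/[(-5/2)·(-5)] = -3/25
L_1(3) = (4)·(-1)/[(5/2)·(-5/2)] = 16/25
L_2(3) = (4)·(3/2)/[(5)·(5/2)] = 12/25
Sum: (-6)·(-3/25) + 11/4·(16/25) + (-1)·(12/25) = 2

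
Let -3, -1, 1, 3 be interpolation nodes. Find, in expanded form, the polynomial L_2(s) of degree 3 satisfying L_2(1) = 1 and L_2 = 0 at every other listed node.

L_2(s) = -(1/16)s^3 - (1/16)s^2 + (9/16)s + 9/16

L_2(s) = (s + 3)(s + 1)(s - 3) / [(4)·(2)·(-2)]
       = (s^3 + s^2 - 9s - 9) / (-16)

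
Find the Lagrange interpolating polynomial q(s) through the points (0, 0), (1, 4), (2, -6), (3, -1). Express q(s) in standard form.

Build the Lagrange basis polynomials:
L_0(s) = (s - 1)(s - 2)(s - 3) / [-6] = -(1/6)s^3 + s^2 - (11/6)s + 1
L_1(s) = s(s - 2)(s - 3) / [2] = (1/2)s^3 - (5/2)s^2 + 3s
L_2(s) = s(s - 1)(s - 3) / [-2] = -(1/2)s^3 + 2s^2 - (3/2)s
L_3(s) = s(s - 1)(s - 2) / [6] = (1/6)s^3 - (1/2)s^2 + (1/3)s
q(s) = 0·L_0 + 4·L_1 + (-6)·L_2 + (-1)·L_3
  0·L_0(s) = 0
  4·L_1(s) = 2s^3 - 10s^2 + 12s
  (-6)·L_2(s) = 3s^3 - 12s^2 + 9s
  (-1)·L_3(s) = -(1/6)s^3 + (1/2)s^2 - (1/3)s
Adding term by term: (29/6)s^3 - (43/2)s^2 + (62/3)s

q(s) = (29/6)s^3 - (43/2)s^2 + (62/3)s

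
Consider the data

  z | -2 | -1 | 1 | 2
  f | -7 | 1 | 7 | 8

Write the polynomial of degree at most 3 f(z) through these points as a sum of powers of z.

Newton's divided differences:
f[-2,-1] = (1 - (-7)) / (-1 - (-2)) = 8
f[-1,1] = (7 - 1) / (1 - (-1)) = 3
f[1,2] = (8 - 7) / (2 - 1) = 1
f[-2,-1,1] = (3 - 8) / (1 - (-2)) = -5/3
f[-1,1,2] = (1 - 3) / (2 - (-1)) = -2/3
f[-2,-1,1,2] = (-2/3 - (-5/3)) / (2 - (-2)) = 1/4
f(z) = -7 + 8·(z + 2) + (-5/3)·(z + 2)(z + 1) + (1/4)·(z + 2)(z + 1)(z - 1)
Expanding: f(z) = (1/4)z^3 - (7/6)z^2 + (11/4)z + 31/6

f(z) = (1/4)z^3 - (7/6)z^2 + (11/4)z + 31/6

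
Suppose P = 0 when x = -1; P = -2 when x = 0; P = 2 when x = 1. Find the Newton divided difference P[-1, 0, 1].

P[-1,0] = (-2 - 0) / (0 - (-1)) = -2
P[0,1] = (2 - (-2)) / (1 - 0) = 4
P[-1,0,1] = (4 - (-2)) / (1 - (-1)) = 3

3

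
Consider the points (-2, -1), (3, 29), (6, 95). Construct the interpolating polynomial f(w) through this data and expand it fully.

Build the Lagrange basis polynomials:
L_0(w) = (w - 3)(w - 6) / [40] = (1/40)w^2 - (9/40)w + 9/20
L_1(w) = (w + 2)(w - 6) / [-15] = -(1/15)w^2 + (4/15)w + 4/5
L_2(w) = (w + 2)(w - 3) / [24] = (1/24)w^2 - (1/24)w - 1/4
f(w) = (-1)·L_0 + 29·L_1 + 95·L_2
  (-1)·L_0(w) = -(1/40)w^2 + (9/40)w - 9/20
  29·L_1(w) = -(29/15)w^2 + (116/15)w + 116/5
  95·L_2(w) = (95/24)w^2 - (95/24)w - 95/4
Adding term by term: 2w^2 + 4w - 1

f(w) = 2w^2 + 4w - 1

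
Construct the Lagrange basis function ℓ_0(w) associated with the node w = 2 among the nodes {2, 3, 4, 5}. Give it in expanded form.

ℓ_0(w) = -(1/6)w^3 + 2w^2 - (47/6)w + 10

ℓ_0(w) = (w - 3)(w - 4)(w - 5) / [(-1)·(-2)·(-3)]
       = (w^3 - 12w^2 + 47w - 60) / (-6)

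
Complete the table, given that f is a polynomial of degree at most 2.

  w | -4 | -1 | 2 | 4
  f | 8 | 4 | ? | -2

The 3 known values determine f uniquely (degree ≤ 2).
L_0(2) = (3)·(-2)/[(-3)·(-8)] = -1/4
L_1(2) = (6)·(-2)/[(3)·(-5)] = 4/5
L_2(2) = (6)·(3)/[(8)·(5)] = 9/20
Sum: 8·(-1/4) + 4·(4/5) + (-2)·(9/20) = 3/10

3/10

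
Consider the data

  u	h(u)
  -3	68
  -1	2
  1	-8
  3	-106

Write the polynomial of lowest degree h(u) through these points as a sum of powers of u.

Newton's divided differences:
h[-3,-1] = (2 - 68) / (-1 - (-3)) = -33
h[-1,1] = (-8 - 2) / (1 - (-1)) = -5
h[1,3] = (-106 - (-8)) / (3 - 1) = -49
h[-3,-1,1] = (-5 - (-33)) / (1 - (-3)) = 7
h[-1,1,3] = (-49 - (-5)) / (3 - (-1)) = -11
h[-3,-1,1,3] = (-11 - 7) / (3 - (-3)) = -3
h(u) = 68 + (-33)·(u + 3) + 7·(u + 3)(u + 1) + (-3)·(u + 3)(u + 1)(u - 1)
Expanding: h(u) = -3u^3 - 2u^2 - 2u - 1

h(u) = -3u^3 - 2u^2 - 2u - 1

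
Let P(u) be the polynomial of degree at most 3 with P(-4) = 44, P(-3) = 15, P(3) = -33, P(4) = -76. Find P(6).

Evaluate each Lagrange basis at u = 6:
L_0(6) = (9)·(3)·(2)/[(-1)·(-7)·(-8)] = -27/28
L_1(6) = (10)·(3)·(2)/[(1)·(-6)·(-7)] = 10/7
L_2(6) = (10)·(9)·(2)/[(7)·(6)·(-1)] = -30/7
L_3(6) = (10)·(9)·(3)/[(8)·(7)·(1)] = 135/28
Sum: 44·(-27/28) + 15·(10/7) + (-33)·(-30/7) + (-76)·(135/28) = -246

-246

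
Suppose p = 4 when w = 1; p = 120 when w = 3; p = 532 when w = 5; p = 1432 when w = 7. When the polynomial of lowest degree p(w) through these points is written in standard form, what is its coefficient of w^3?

4

Build the Lagrange basis polynomials:
L_0(w) = (w - 3)(w - 5)(w - 7) / [-48] = -(1/48)w^3 + (5/16)w^2 - (71/48)w + 35/16
L_1(w) = (w - 1)(w - 5)(w - 7) / [16] = (1/16)w^3 - (13/16)w^2 + (47/16)w - 35/16
L_2(w) = (w - 1)(w - 3)(w - 7) / [-16] = -(1/16)w^3 + (11/16)w^2 - (31/16)w + 21/16
L_3(w) = (w - 1)(w - 3)(w - 5) / [48] = (1/48)w^3 - (3/16)w^2 + (23/48)w - 5/16
p(w) = 4·L_0 + 120·L_1 + 532·L_2 + 1432·L_3
Only the coefficient of w^3 is needed; take it from each L_i and combine:
4·(-1/48) + 120·(1/16) + 532·(-1/16) + 1432·(1/48) = 4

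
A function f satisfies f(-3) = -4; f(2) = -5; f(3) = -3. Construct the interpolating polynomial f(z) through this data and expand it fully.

L_0(z) = (z - 2)(z - 3) / [30] = (1/30)z^2 - (1/6)z + 1/5
L_1(z) = (z + 3)(z - 3) / [-5] = -(1/5)z^2 + 9/5
L_2(z) = (z + 3)(z - 2) / [6] = (1/6)z^2 + (1/6)z - 1
f(z) = (-4)·L_0 + (-5)·L_1 + (-3)·L_2
  (-4)·L_0(z) = -(2/15)z^2 + (2/3)z - 4/5
  (-5)·L_1(z) = z^2 - 9
  (-3)·L_2(z) = -(1/2)z^2 - (1/2)z + 3
Adding term by term: (11/30)z^2 + (1/6)z - 34/5

f(z) = (11/30)z^2 + (1/6)z - 34/5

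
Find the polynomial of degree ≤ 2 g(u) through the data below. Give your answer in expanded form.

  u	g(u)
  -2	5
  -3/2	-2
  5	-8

L_0(u) = (u + 3/2)(u - 5) / [7/2] = (2/7)u^2 - u - 15/7
L_1(u) = (u + 2)(u - 5) / [-13/4] = -(4/13)u^2 + (12/13)u + 40/13
L_2(u) = (u + 2)(u + 3/2) / [91/2] = (2/91)u^2 + (1/13)u + 6/91
g(u) = 5·L_0 + (-2)·L_1 + (-8)·L_2
  5·L_0(u) = (10/7)u^2 - 5u - 75/7
  (-2)·L_1(u) = (8/13)u^2 - (24/13)u - 80/13
  (-8)·L_2(u) = -(16/91)u^2 - (8/13)u - 48/91
Adding term by term: (170/91)u^2 - (97/13)u - 1583/91

g(u) = (170/91)u^2 - (97/13)u - 1583/91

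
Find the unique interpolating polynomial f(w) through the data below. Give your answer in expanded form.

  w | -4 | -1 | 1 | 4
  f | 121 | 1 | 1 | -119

Newton's divided differences:
f[-4,-1] = (1 - 121) / (-1 - (-4)) = -40
f[-1,1] = (1 - 1) / (1 - (-1)) = 0
f[1,4] = (-119 - 1) / (4 - 1) = -40
f[-4,-1,1] = (0 - (-40)) / (1 - (-4)) = 8
f[-1,1,4] = (-40 - 0) / (4 - (-1)) = -8
f[-4,-1,1,4] = (-8 - 8) / (4 - (-4)) = -2
f(w) = 121 + (-40)·(w + 4) + 8·(w + 4)(w + 1) + (-2)·(w + 4)(w + 1)(w - 1)
Expanding: f(w) = -2w^3 + 2w + 1

f(w) = -2w^3 + 2w + 1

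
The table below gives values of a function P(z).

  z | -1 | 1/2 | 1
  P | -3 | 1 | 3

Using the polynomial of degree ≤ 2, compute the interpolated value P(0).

Evaluate each Lagrange basis at z = 0:
L_0(0) = (-1/2)·(-1)/[(-3/2)·(-2)] = 1/6
L_1(0) = (1)·(-1)/[(3/2)·(-1/2)] = 4/3
L_2(0) = (1)·(-1/2)/[(2)·(1/2)] = -1/2
Sum: (-3)·(1/6) + 1·(4/3) + 3·(-1/2) = -2/3

-2/3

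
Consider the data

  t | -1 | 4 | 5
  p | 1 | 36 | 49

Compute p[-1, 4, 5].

p[-1,4] = (36 - 1) / (4 - (-1)) = 7
p[4,5] = (49 - 36) / (5 - 4) = 13
p[-1,4,5] = (13 - 7) / (5 - (-1)) = 1

1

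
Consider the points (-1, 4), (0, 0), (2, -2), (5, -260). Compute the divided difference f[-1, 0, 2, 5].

f[-1,0] = (0 - 4) / (0 - (-1)) = -4
f[0,2] = (-2 - 0) / (2 - 0) = -1
f[2,5] = (-260 - (-2)) / (5 - 2) = -86
f[-1,0,2] = (-1 - (-4)) / (2 - (-1)) = 1
f[0,2,5] = (-86 - (-1)) / (5 - 0) = -17
f[-1,0,2,5] = (-17 - 1) / (5 - (-1)) = -3

-3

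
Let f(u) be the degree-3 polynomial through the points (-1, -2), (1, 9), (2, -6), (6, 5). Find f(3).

-114/5

Evaluate each Lagrange basis at u = 3:
L_0(3) = (2)·(1)·(-3)/[(-2)·(-3)·(-7)] = 1/7
L_1(3) = (4)·(1)·(-3)/[(2)·(-1)·(-5)] = -6/5
L_2(3) = (4)·(2)·(-3)/[(3)·(1)·(-4)] = 2
L_3(3) = (4)·(2)·(1)/[(7)·(5)·(4)] = 2/35
Sum: (-2)·(1/7) + 9·(-6/5) + (-6)·(2) + 5·(2/35) = -114/5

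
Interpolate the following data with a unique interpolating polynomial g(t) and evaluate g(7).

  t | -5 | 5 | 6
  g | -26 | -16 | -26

-38

Using Newton's divided-difference form:
g[-5,5] = (-16 - (-26)) / (5 - (-5)) = 1
g[5,6] = (-26 - (-16)) / (6 - 5) = -10
g[-5,5,6] = (-10 - 1) / (6 - (-5)) = -1
g(7) = -26 + 1·(12) + (-1)·(12)·(2) = -38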